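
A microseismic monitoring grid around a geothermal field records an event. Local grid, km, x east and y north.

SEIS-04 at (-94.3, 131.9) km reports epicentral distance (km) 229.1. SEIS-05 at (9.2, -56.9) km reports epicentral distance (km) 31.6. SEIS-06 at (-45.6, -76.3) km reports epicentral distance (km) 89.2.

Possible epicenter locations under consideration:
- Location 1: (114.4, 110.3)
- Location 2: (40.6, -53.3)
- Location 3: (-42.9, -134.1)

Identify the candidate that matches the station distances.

Location 2

For each candidate, compare |candidate − station| to the reported distance:
Location 1: residuals SEIS-04 19.3, SEIS-05 165.9, SEIS-06 156.6 → max 165.9 km
Location 2: residuals SEIS-04 0.0, SEIS-05 0.0, SEIS-06 0.0 → max 0.0 km
Location 3: residuals SEIS-04 41.8, SEIS-05 61.5, SEIS-06 31.3 → max 61.5 km
Only Location 2 has all residuals ≈ 0.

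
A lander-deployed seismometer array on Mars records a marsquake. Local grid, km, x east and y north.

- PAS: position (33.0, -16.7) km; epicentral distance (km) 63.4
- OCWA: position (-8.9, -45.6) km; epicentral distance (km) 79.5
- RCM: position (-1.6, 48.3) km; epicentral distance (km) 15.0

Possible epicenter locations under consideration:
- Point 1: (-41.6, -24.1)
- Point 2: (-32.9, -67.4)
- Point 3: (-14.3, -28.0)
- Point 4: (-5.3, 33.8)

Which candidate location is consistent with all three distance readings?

For each candidate, compare |candidate − station| to the reported distance:
Point 1: residuals PAS 11.6, OCWA 40.4, RCM 67.7 → max 67.7 km
Point 2: residuals PAS 19.7, OCWA 47.1, RCM 104.9 → max 104.9 km
Point 3: residuals PAS 14.8, OCWA 61.1, RCM 62.3 → max 62.3 km
Point 4: residuals PAS 0.0, OCWA 0.0, RCM 0.0 → max 0.0 km
Only Point 4 has all residuals ≈ 0.

Point 4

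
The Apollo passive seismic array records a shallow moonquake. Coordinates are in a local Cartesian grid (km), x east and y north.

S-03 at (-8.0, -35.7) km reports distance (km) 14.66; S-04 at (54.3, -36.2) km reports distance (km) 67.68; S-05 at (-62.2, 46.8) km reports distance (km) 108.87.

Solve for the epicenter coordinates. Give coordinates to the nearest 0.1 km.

(-12.0, -49.8)

Circle about each station: (x + 8.0)² + (y + 35.7)² = 14.66²; (x − 54.3)² + (y + 36.2)² = 67.68²; (x + 62.2)² + (y − 46.8)² = 108.87².
Subtracting the S-03 equation from the S-04 and S-05 equations removes the quadratic terms:
124.6 x − 1.0 y = -1445.23
-108.4 x + 165.0 y = -6917.17
Solving the 2×2 system: x ≈ -12.0, y ≈ -49.8 km.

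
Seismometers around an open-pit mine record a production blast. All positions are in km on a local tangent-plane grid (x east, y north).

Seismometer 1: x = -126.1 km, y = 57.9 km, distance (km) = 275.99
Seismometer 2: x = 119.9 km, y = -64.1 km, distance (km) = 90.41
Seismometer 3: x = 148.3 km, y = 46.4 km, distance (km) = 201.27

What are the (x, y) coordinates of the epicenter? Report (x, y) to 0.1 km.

Circle about each station: (x + 126.1)² + (y − 57.9)² = 275.99²; (x − 119.9)² + (y + 64.1)² = 90.41²; (x − 148.3)² + (y − 46.4)² = 201.27².
Subtracting the Seismometer 1 equation from the Seismometer 2 and Seismometer 3 equations removes the quadratic terms:
492.0 x − 244.0 y = 67227.71
548.8 x − 23.0 y = 40553.10
Solving the 2×2 system: x ≈ 68.1, y ≈ -138.2 km.

(68.1, -138.2)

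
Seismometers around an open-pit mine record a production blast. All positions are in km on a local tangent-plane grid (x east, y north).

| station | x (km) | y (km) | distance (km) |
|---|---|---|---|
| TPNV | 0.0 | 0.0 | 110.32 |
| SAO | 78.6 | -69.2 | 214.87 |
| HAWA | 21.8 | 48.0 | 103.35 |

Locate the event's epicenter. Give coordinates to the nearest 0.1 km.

Circle about each station: x² + y² = 110.32²; (x − 78.6)² + (y + 69.2)² = 214.87²; (x − 21.8)² + (y − 48.0)² = 103.35².
Subtracting pairs of circle equations eliminates x²+y² and gives linear equations (the radical axes):
157.2 x − 138.4 y = -23032.01
43.6 x + 96.0 y = 4268.52
Solving the 2×2 system: x ≈ -76.7, y ≈ 79.3 km.

-76.7 km east, 79.3 km north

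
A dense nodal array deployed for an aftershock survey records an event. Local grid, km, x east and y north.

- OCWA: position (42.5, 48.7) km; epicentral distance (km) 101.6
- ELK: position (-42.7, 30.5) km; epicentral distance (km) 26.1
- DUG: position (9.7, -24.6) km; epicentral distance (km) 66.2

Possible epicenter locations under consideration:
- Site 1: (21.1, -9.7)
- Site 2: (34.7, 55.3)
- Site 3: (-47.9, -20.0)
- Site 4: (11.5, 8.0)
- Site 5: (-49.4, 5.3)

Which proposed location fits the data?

Site 5

For each candidate, compare |candidate − station| to the reported distance:
Site 1: residuals OCWA 39.4, ELK 49.3, DUG 47.4 → max 49.3 km
Site 2: residuals OCWA 91.4, ELK 55.2, DUG 17.5 → max 91.4 km
Site 3: residuals OCWA 11.9, ELK 24.7, DUG 8.4 → max 24.7 km
Site 4: residuals OCWA 50.4, ELK 32.6, DUG 33.6 → max 50.4 km
Site 5: residuals OCWA 0.0, ELK 0.0, DUG 0.0 → max 0.0 km
Only Site 5 has all residuals ≈ 0.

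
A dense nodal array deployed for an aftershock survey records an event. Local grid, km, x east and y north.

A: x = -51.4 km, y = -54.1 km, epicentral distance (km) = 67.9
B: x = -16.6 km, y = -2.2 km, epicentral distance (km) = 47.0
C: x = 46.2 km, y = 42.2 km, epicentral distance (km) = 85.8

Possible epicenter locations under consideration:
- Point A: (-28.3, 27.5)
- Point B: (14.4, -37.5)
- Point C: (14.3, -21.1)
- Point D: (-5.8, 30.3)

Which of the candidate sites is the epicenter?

Point B

For each candidate, compare |candidate − station| to the reported distance:
Point A: residuals A 16.9, B 15.1, C 9.9 → max 16.9 km
Point B: residuals A 0.0, B 0.0, C 0.0 → max 0.0 km
Point C: residuals A 5.6, B 10.8, C 14.9 → max 14.9 km
Point D: residuals A 28.0, B 12.8, C 32.5 → max 32.5 km
Only Point B has all residuals ≈ 0.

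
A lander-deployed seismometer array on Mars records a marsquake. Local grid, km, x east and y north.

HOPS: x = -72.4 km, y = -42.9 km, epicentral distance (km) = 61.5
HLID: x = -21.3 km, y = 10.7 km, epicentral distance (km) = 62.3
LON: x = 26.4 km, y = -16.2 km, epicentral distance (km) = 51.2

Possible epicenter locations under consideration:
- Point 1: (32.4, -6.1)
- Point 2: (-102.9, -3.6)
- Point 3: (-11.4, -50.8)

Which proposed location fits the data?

For each candidate, compare |candidate − station| to the reported distance:
Point 1: residuals HOPS 49.6, HLID 6.0, LON 39.5 → max 49.6 km
Point 2: residuals HOPS 11.8, HLID 20.5, LON 78.7 → max 78.7 km
Point 3: residuals HOPS 0.0, HLID 0.0, LON 0.0 → max 0.0 km
Only Point 3 has all residuals ≈ 0.

Point 3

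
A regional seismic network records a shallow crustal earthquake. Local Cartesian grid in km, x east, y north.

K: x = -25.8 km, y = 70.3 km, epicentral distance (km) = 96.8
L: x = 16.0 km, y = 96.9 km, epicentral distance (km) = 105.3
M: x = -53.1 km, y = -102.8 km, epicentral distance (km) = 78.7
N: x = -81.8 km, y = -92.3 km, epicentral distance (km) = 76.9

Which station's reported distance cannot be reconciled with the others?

Solve using three stations at a time. Using K, M, N (subtract circle equations pairwise → linear system) gives (x, y) ≈ (-45.6, -24.5).
Distances from that point to each station vs reported:
  K: calculated 96.8 vs reported 96.8 → residual 0.0 km
  L: calculated 136.1 vs reported 105.3 → residual 30.8 km
  M: calculated 78.7 vs reported 78.7 → residual 0.0 km
  N: calculated 76.9 vs reported 76.9 → residual 0.0 km
K, M, N are mutually consistent (residuals ≈ 0); L is off by 30.8 km.

L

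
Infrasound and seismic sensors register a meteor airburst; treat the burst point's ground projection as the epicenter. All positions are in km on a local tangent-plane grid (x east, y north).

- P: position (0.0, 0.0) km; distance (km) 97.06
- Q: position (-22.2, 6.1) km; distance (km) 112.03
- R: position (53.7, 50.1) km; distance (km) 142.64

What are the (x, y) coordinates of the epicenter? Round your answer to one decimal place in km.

33.5 km east, -91.1 km north

Circle about each station: x² + y² = 97.06²; (x + 22.2)² + (y − 6.1)² = 112.03²; (x − 53.7)² + (y − 50.1)² = 142.64².
Subtracting pairs of circle equations eliminates x²+y² and gives linear equations (the radical axes):
-44.4 x + 12.2 y = -2600.03
107.4 x + 100.2 y = -5531.83
Solving the 2×2 system: x ≈ 33.5, y ≈ -91.1 km.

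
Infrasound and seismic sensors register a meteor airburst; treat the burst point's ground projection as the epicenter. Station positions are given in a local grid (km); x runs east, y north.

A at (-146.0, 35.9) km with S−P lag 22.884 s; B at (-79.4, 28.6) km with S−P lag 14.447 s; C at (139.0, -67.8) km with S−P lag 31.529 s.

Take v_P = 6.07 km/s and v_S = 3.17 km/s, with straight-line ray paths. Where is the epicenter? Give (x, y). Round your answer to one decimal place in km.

Distance from S−P lag: d = Δt · v_P v_S / (v_P − v_S) = Δt · (6.07·3.17)/(6.07−3.17) ≈ 6.6351·Δt.
So d_A = 151.84, d_B = 95.86, d_C = 209.20 km.
Circle about each station: (x + 146.0)² + (y − 35.9)² = 151.84²; (x + 79.4)² + (y − 28.6)² = 95.86²; (x − 139.0)² + (y + 67.8)² = 209.20².
Subtracting pairs of circle equations eliminates x²+y² and gives linear equations (the radical axes):
133.2 x − 14.6 y = -1616.24
570.0 x − 207.4 y = -19396.22
Solving the 2×2 system: x ≈ -2.7, y ≈ 86.1 km.
Check against A (with the unrounded x, y): √((x + 146.0)²+(y − 35.9)²) = 151.85 ≈ 151.84 km. ✓

-2.7 km east, 86.1 km north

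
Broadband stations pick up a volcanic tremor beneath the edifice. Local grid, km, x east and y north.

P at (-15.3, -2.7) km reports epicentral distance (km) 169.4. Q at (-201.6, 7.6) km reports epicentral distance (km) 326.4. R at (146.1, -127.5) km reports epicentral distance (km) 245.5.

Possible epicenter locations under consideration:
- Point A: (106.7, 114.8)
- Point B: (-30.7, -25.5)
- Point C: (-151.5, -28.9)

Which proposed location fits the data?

Point A

For each candidate, compare |candidate − station| to the reported distance:
Point A: residuals P 0.0, Q 0.0, R 0.0 → max 0.0 km
Point B: residuals P 141.9, Q 152.3, R 41.4 → max 152.3 km
Point C: residuals P 30.7, Q 264.4, R 68.0 → max 264.4 km
Only Point A has all residuals ≈ 0.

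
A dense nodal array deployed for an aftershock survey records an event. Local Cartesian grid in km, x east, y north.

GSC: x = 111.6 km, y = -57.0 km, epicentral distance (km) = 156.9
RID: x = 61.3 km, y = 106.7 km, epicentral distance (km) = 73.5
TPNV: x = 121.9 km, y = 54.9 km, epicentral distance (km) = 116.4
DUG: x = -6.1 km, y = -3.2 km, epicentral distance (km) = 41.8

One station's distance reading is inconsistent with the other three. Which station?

Solve using three stations at a time. Using GSC, RID, TPNV (subtract circle equations pairwise → linear system) gives (x, y) ≈ (5.5, 58.7).
Distances from that point to each station vs reported:
  GSC: calculated 157.0 vs reported 156.9 → residual 0.1 km
  RID: calculated 73.7 vs reported 73.5 → residual 0.2 km
  TPNV: calculated 116.5 vs reported 116.4 → residual 0.1 km
  DUG: calculated 62.9 vs reported 41.8 → residual 21.1 km
GSC, RID, TPNV are mutually consistent (residuals ≈ 0); DUG is off by 21.1 km.

DUG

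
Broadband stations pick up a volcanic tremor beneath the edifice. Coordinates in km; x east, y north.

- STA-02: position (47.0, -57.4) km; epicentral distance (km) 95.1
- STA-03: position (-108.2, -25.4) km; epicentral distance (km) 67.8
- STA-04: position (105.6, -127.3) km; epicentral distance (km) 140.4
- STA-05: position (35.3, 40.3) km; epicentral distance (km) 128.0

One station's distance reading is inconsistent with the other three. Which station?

STA-04

Solve using three stations at a time. Using STA-02, STA-03, STA-05 (subtract circle equations pairwise → linear system) gives (x, y) ≈ (-48.1, -56.8).
Distances from that point to each station vs reported:
  STA-02: calculated 95.1 vs reported 95.1 → residual 0.0 km
  STA-03: calculated 67.8 vs reported 67.8 → residual 0.0 km
  STA-04: calculated 169.1 vs reported 140.4 → residual 28.7 km
  STA-05: calculated 128.0 vs reported 128.0 → residual 0.0 km
STA-02, STA-03, STA-05 are mutually consistent (residuals ≈ 0); STA-04 is off by 28.7 km.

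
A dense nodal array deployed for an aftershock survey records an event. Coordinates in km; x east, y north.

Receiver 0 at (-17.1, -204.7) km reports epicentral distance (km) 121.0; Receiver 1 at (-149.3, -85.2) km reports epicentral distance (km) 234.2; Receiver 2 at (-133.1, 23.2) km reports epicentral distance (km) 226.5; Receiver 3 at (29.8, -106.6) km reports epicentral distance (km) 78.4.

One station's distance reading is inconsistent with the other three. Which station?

Solve using three stations at a time. Using Receiver 1, Receiver 2, Receiver 3 (subtract circle equations pairwise → linear system) gives (x, y) ≈ (81.9, -48.0).
Distances from that point to each station vs reported:
  Receiver 0: calculated 185.4 vs reported 121.0 → residual 64.4 km
  Receiver 1: calculated 234.2 vs reported 234.2 → residual 0.0 km
  Receiver 2: calculated 226.5 vs reported 226.5 → residual 0.0 km
  Receiver 3: calculated 78.5 vs reported 78.4 → residual 0.1 km
Receiver 1, Receiver 2, Receiver 3 are mutually consistent (residuals ≈ 0); Receiver 0 is off by 64.4 km.

Receiver 0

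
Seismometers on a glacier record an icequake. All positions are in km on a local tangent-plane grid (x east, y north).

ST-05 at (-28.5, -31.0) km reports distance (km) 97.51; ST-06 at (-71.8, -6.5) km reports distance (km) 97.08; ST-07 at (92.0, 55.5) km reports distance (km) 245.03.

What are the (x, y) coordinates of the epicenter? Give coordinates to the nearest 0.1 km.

Circle about each station: (x + 28.5)² + (y + 31.0)² = 97.51²; (x + 71.8)² + (y + 6.5)² = 97.08²; (x − 92.0)² + (y − 55.5)² = 245.03².
Subtracting the ST-05 equation from the ST-06 and ST-07 equations removes the quadratic terms:
-86.6 x + 49.0 y = 3507.91
241.0 x + 173.0 y = -40760.50
Solving the 2×2 system: x ≈ -97.2, y ≈ -100.2 km.
Check against ST-05 (with the unrounded x, y): √((x + 28.5)²+(y + 31.0)²) = 97.51 ≈ 97.51 km. ✓

-97.2 km east, -100.2 km north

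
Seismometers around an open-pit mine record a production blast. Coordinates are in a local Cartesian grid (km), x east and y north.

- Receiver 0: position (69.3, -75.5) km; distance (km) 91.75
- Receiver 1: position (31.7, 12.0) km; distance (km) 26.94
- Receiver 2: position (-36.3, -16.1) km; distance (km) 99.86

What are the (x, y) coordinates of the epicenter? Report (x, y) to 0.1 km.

Circle about each station: (x − 69.3)² + (y + 75.5)² = 91.75²; (x − 31.7)² + (y − 12.0)² = 26.94²; (x + 36.3)² + (y + 16.1)² = 99.86².
Subtracting the Receiver 0 equation from the Receiver 1 and Receiver 2 equations removes the quadratic terms:
-75.2 x + 175.0 y = -1661.55
-211.2 x + 118.8 y = -10479.80
Solving the 2×2 system: x ≈ 58.4, y ≈ 15.6 km.
Check against Receiver 0 (with the unrounded x, y): √((x − 69.3)²+(y + 75.5)²) = 91.75 ≈ 91.75 km. ✓

58.4 km east, 15.6 km north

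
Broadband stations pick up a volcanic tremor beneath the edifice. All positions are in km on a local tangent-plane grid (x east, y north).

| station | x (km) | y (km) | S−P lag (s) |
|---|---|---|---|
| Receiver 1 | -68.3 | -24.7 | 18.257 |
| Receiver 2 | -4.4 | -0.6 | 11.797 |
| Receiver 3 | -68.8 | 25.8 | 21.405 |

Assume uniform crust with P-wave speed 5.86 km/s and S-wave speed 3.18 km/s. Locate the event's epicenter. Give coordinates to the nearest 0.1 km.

54.2 km east, -58.0 km north

Distance from S−P lag: d = Δt · v_P v_S / (v_P − v_S) = Δt · (5.86·3.18)/(5.86−3.18) ≈ 6.9533·Δt.
So d_Receiver 1 = 126.95, d_Receiver 2 = 82.03, d_Receiver 3 = 148.84 km.
Circle about each station: (x + 68.3)² + (y + 24.7)² = 126.95²; (x + 4.4)² + (y + 0.6)² = 82.03²; (x + 68.8)² + (y − 25.8)² = 148.84².
Subtracting pairs of circle equations eliminates x²+y² and gives linear equations (the radical axes):
127.8 x + 48.2 y = 4132.12
-1.0 x + 101.0 y = -5912.94
Solving the 2×2 system: x ≈ 54.2, y ≈ -58.0 km.
Check against Receiver 1 (with the unrounded x, y): √((x + 68.3)²+(y + 24.7)²) = 126.96 ≈ 126.95 km. ✓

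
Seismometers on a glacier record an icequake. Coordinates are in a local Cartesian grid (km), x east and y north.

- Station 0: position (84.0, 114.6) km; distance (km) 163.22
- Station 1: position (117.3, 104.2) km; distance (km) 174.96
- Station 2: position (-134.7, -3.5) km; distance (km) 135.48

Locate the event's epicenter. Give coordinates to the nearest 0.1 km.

Circle about each station: (x − 84.0)² + (y − 114.6)² = 163.22²; (x − 117.3)² + (y − 104.2)² = 174.96²; (x + 134.7)² + (y + 3.5)² = 135.48².
Subtracting the Station 0 equation from the Station 1 and Station 2 equations removes the quadratic terms:
66.6 x − 20.8 y = 457.54
-437.4 x − 236.2 y = 6253.12
Solving the 2×2 system: x ≈ -0.9, y ≈ -24.8 km.

-0.9 km east, -24.8 km north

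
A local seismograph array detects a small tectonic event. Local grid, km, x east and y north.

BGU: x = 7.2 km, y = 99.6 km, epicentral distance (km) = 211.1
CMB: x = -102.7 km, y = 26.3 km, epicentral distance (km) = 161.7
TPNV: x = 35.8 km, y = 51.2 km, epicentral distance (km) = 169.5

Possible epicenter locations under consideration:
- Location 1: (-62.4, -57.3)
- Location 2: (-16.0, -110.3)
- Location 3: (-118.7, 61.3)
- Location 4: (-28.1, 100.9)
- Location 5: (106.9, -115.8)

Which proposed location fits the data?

For each candidate, compare |candidate − station| to the reported distance:
Location 1: residuals BGU 39.5, CMB 68.9, TPNV 23.2 → max 68.9 km
Location 2: residuals BGU 0.1, CMB 0.1, TPNV 0.1 → max 0.1 km
Location 3: residuals BGU 79.5, CMB 123.2, TPNV 14.7 → max 123.2 km
Location 4: residuals BGU 175.8, CMB 56.2, TPNV 88.5 → max 175.8 km
Location 5: residuals BGU 26.3, CMB 91.5, TPNV 12.0 → max 91.5 km
Only Location 2 has all residuals ≈ 0.

Location 2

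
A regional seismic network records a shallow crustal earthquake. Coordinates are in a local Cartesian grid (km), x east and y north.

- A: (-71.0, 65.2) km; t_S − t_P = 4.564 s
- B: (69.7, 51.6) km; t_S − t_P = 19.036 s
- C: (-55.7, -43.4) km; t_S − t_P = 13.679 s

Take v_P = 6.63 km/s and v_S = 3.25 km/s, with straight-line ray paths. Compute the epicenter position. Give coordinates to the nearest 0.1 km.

Distance from S−P lag: d = Δt · v_P v_S / (v_P − v_S) = Δt · (6.63·3.25)/(6.63−3.25) ≈ 6.3750·Δt.
So d_A = 29.10, d_B = 121.35, d_C = 87.20 km.
Circle about each station: (x + 71.0)² + (y − 65.2)² = 29.10²; (x − 69.7)² + (y − 51.6)² = 121.35²; (x + 55.7)² + (y + 43.4)² = 87.20².
Subtracting the A equation from the B and C equations removes the quadratic terms:
281.4 x − 27.2 y = -15650.40
30.6 x − 217.2 y = -11063.02
Solving the 2×2 system: x ≈ -51.4, y ≈ 43.7 km.

x ≈ -51.4 km, y ≈ 43.7 km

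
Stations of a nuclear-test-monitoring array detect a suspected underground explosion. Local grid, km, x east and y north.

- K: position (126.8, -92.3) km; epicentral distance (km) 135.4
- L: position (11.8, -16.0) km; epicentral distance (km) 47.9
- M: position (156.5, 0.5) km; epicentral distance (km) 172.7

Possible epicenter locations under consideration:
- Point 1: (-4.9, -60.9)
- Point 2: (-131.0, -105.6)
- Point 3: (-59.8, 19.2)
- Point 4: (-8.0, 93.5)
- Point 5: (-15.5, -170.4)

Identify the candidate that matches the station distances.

For each candidate, compare |candidate − station| to the reported distance:
Point 1: residuals K 0.0, L 0.0, M 0.0 → max 0.0 km
Point 2: residuals K 122.7, L 120.7, M 133.8 → max 133.8 km
Point 3: residuals K 82.0, L 31.9, M 44.4 → max 82.0 km
Point 4: residuals K 94.1, L 63.4, M 16.3 → max 94.1 km
Point 5: residuals K 26.9, L 108.9, M 69.8 → max 108.9 km
Only Point 1 has all residuals ≈ 0.

Point 1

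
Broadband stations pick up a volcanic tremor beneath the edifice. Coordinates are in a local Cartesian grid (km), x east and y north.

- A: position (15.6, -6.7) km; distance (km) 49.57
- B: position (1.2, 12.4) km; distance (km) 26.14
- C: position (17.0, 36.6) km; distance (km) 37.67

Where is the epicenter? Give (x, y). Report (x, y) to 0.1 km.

x ≈ -19.7 km, y ≈ 28.1 km

Circle about each station: (x − 15.6)² + (y + 6.7)² = 49.57²; (x − 1.2)² + (y − 12.4)² = 26.14²; (x − 17.0)² + (y − 36.6)² = 37.67².
Subtracting pairs of circle equations eliminates x²+y² and gives linear equations (the radical axes):
-28.8 x + 38.2 y = 1640.84
2.8 x + 86.6 y = 2378.47
Solving the 2×2 system: x ≈ -19.7, y ≈ 28.1 km.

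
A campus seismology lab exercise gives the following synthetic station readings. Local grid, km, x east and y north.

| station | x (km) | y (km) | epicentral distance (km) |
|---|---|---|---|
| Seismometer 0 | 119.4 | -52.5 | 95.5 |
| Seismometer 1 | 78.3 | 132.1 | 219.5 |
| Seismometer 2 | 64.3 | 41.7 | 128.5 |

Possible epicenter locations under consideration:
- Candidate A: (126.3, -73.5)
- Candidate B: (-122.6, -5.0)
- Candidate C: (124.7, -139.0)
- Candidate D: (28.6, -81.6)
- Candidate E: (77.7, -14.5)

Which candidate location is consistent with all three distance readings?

Candidate D

For each candidate, compare |candidate − station| to the reported distance:
Candidate A: residuals Seismometer 0 73.4, Seismometer 1 8.4, Seismometer 2 2.3 → max 73.4 km
Candidate B: residuals Seismometer 0 151.1, Seismometer 1 23.7, Seismometer 2 64.1 → max 151.1 km
Candidate C: residuals Seismometer 0 8.8, Seismometer 1 55.5, Seismometer 2 62.0 → max 62.0 km
Candidate D: residuals Seismometer 0 0.2, Seismometer 1 0.1, Seismometer 2 0.1 → max 0.2 km
Candidate E: residuals Seismometer 0 39.1, Seismometer 1 72.9, Seismometer 2 70.7 → max 72.9 km
Only Candidate D has all residuals ≈ 0.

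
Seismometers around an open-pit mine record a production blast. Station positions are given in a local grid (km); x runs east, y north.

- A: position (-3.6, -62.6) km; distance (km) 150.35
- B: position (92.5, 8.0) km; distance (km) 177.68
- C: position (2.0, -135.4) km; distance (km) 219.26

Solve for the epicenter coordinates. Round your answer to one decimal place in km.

x ≈ -73.9 km, y ≈ 70.3 km

Circle about each station: (x + 3.6)² + (y + 62.6)² = 150.35²; (x − 92.5)² + (y − 8.0)² = 177.68²; (x − 2.0)² + (y + 135.4)² = 219.26².
Subtracting pairs of circle equations eliminates x²+y² and gives linear equations (the radical axes):
192.2 x + 141.2 y = -4276.53
11.2 x − 145.6 y = -11064.39
Solving the 2×2 system: x ≈ -73.9, y ≈ 70.3 km.
Check against A (with the unrounded x, y): √((x + 3.6)²+(y + 62.6)²) = 150.35 ≈ 150.35 km. ✓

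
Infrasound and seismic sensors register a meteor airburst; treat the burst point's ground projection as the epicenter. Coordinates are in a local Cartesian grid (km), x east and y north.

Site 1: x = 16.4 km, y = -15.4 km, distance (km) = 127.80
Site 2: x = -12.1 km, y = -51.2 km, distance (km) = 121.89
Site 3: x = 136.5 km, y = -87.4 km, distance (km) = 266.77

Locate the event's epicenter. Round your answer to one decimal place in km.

Circle about each station: (x − 16.4)² + (y + 15.4)² = 127.80²; (x + 12.1)² + (y + 51.2)² = 121.89²; (x − 136.5)² + (y + 87.4)² = 266.77².
Subtracting the Site 1 equation from the Site 2 and Site 3 equations removes the quadratic terms:
-57.0 x − 71.6 y = 3737.40
240.2 x − 144.0 y = -29068.50
Solving the 2×2 system: x ≈ -103.1, y ≈ 29.9 km.

-103.1 km east, 29.9 km north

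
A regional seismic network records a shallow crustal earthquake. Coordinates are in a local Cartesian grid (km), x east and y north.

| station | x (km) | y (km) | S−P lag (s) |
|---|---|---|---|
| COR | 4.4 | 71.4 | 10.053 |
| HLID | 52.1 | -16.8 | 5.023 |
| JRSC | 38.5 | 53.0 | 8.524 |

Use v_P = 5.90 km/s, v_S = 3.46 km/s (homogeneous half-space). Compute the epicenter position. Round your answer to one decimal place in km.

10.3 km east, -12.5 km north

Distance from S−P lag: d = Δt · v_P v_S / (v_P − v_S) = Δt · (5.90·3.46)/(5.90−3.46) ≈ 8.3664·Δt.
So d_COR = 84.11, d_HLID = 42.02, d_JRSC = 71.32 km.
Circle about each station: (x − 4.4)² + (y − 71.4)² = 84.11²; (x − 52.1)² + (y + 16.8)² = 42.02²; (x − 38.5)² + (y − 53.0)² = 71.32².
Subtracting the COR equation from the HLID and JRSC equations removes the quadratic terms:
95.4 x − 176.4 y = 3188.14
68.2 x − 36.8 y = 1161.88
Solving the 2×2 system: x ≈ 10.3, y ≈ -12.5 km.
Check against COR (with the unrounded x, y): √((x − 4.4)²+(y − 71.4)²) = 84.12 ≈ 84.11 km. ✓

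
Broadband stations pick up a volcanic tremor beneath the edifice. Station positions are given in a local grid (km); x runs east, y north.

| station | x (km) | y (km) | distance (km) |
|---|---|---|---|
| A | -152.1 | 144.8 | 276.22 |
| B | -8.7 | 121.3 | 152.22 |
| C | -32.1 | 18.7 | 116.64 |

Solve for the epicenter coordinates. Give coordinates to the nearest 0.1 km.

(83.0, -0.2)

Circle about each station: (x + 152.1)² + (y − 144.8)² = 276.22²; (x + 8.7)² + (y − 121.3)² = 152.22²; (x + 32.1)² + (y − 18.7)² = 116.64².
Subtracting the A equation from the B and C equations removes the quadratic terms:
286.8 x − 47.0 y = 23814.49
240.0 x − 252.2 y = 19971.25
Solving the 2×2 system: x ≈ 83.0, y ≈ -0.2 km.
Check against A (with the unrounded x, y): √((x + 152.1)²+(y − 144.8)²) = 276.22 ≈ 276.22 km. ✓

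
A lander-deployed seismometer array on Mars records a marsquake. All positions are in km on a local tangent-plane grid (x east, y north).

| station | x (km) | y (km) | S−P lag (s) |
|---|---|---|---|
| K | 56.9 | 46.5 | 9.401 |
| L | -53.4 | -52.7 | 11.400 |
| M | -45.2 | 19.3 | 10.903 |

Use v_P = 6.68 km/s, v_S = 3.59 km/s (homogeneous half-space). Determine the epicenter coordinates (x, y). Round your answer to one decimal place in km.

(29.2, -21.0)

Distance from S−P lag: d = Δt · v_P v_S / (v_P − v_S) = Δt · (6.68·3.59)/(6.68−3.59) ≈ 7.7609·Δt.
So d_K = 72.96, d_L = 88.47, d_M = 84.62 km.
Circle about each station: (x − 56.9)² + (y − 46.5)² = 72.96²; (x + 53.4)² + (y + 52.7)² = 88.47²; (x + 45.2)² + (y − 19.3)² = 84.62².
Subtracting pairs of circle equations eliminates x²+y² and gives linear equations (the radical axes):
-220.6 x − 198.4 y = -2274.79
-204.2 x − 54.4 y = -4821.71
Solving the 2×2 system: x ≈ 29.2, y ≈ -21.0 km.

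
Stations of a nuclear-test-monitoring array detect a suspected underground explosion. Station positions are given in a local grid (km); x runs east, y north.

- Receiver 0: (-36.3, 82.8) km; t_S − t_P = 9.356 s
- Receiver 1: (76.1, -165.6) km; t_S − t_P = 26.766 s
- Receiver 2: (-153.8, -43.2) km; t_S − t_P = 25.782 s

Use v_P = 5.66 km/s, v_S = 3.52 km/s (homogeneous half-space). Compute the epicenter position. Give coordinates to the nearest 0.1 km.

(50.8, 82.3)

Distance from S−P lag: d = Δt · v_P v_S / (v_P − v_S) = Δt · (5.66·3.52)/(5.66−3.52) ≈ 9.3099·Δt.
So d_Receiver 0 = 87.10, d_Receiver 1 = 249.19, d_Receiver 2 = 240.03 km.
Circle about each station: (x + 36.3)² + (y − 82.8)² = 87.10²; (x − 76.1)² + (y + 165.6)² = 249.19²; (x + 153.8)² + (y + 43.2)² = 240.03².
Subtracting the Receiver 0 equation from the Receiver 1 and Receiver 2 equations removes the quadratic terms:
224.8 x − 496.8 y = -29468.21
-235.0 x − 252.0 y = -32680.84
Solving the 2×2 system: x ≈ 50.8, y ≈ 82.3 km.
Check against Receiver 0 (with the unrounded x, y): √((x + 36.3)²+(y − 82.8)²) = 87.11 ≈ 87.10 km. ✓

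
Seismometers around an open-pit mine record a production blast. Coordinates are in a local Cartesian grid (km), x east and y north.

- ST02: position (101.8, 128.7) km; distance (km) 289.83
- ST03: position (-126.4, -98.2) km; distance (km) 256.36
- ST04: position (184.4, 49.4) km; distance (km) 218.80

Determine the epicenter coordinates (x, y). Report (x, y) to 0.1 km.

Circle about each station: (x − 101.8)² + (y − 128.7)² = 289.83²; (x + 126.4)² + (y + 98.2)² = 256.36²; (x − 184.4)² + (y − 49.4)² = 218.80².
Subtracting the ST02 equation from the ST03 and ST04 equations removes the quadratic terms:
-456.4 x − 453.8 y = 16974.25
165.2 x − 158.6 y = 45644.78
Solving the 2×2 system: x ≈ 122.3, y ≈ -160.4 km.

x ≈ 122.3 km, y ≈ -160.4 km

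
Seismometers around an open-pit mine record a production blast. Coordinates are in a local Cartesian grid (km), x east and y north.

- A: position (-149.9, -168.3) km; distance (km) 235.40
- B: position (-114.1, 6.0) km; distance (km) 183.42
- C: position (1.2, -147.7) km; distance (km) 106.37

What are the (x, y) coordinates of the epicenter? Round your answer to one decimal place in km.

(57.9, -57.7)

Circle about each station: (x + 149.9)² + (y + 168.3)² = 235.40²; (x + 114.1)² + (y − 6.0)² = 183.42²; (x − 1.2)² + (y + 147.7)² = 106.37².
Subtracting the A equation from the B and C equations removes the quadratic terms:
71.6 x + 348.6 y = -15969.83
302.2 x + 41.2 y = 15120.41
Solving the 2×2 system: x ≈ 57.9, y ≈ -57.7 km.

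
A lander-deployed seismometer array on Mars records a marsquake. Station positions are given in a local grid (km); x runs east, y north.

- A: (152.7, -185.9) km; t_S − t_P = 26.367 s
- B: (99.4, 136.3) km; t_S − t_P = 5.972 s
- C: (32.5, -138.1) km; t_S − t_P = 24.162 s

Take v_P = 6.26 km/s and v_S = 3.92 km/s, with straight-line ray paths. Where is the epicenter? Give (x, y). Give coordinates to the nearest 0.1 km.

Distance from S−P lag: d = Δt · v_P v_S / (v_P − v_S) = Δt · (6.26·3.92)/(6.26−3.92) ≈ 10.4868·Δt.
So d_A = 276.51, d_B = 62.63, d_C = 253.38 km.
Circle about each station: (x − 152.7)² + (y + 185.9)² = 276.51²; (x − 99.4)² + (y − 136.3)² = 62.63²; (x − 32.5)² + (y + 138.1)² = 253.38².
Subtracting pairs of circle equations eliminates x²+y² and gives linear equations (the radical axes):
-106.6 x + 644.4 y = 43117.21
-240.4 x + 95.6 y = -25491.88
Solving the 2×2 system: x ≈ 142.0, y ≈ 90.4 km.
Check against A (with the unrounded x, y): √((x − 152.7)²+(y + 185.9)²) = 276.51 ≈ 276.51 km. ✓

x ≈ 142.0 km, y ≈ 90.4 km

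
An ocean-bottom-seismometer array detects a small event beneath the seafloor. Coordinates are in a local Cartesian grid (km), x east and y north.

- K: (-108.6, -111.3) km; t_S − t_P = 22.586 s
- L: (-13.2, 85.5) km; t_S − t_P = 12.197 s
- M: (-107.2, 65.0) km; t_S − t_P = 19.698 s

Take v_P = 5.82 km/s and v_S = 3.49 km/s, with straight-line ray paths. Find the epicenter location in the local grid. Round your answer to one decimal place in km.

Distance from S−P lag: d = Δt · v_P v_S / (v_P − v_S) = Δt · (5.82·3.49)/(5.82−3.49) ≈ 8.7175·Δt.
So d_K = 196.89, d_L = 106.33, d_M = 171.72 km.
Circle about each station: (x + 108.6)² + (y + 111.3)² = 196.89²; (x + 13.2)² + (y − 85.5)² = 106.33²; (x + 107.2)² + (y − 65.0)² = 171.72².
Subtracting the K equation from the L and M equations removes the quadratic terms:
190.8 x + 393.6 y = 10762.44
2.8 x + 352.6 y = 813.10
Solving the 2×2 system: x ≈ 52.5, y ≈ 1.9 km.

52.5 km east, 1.9 km north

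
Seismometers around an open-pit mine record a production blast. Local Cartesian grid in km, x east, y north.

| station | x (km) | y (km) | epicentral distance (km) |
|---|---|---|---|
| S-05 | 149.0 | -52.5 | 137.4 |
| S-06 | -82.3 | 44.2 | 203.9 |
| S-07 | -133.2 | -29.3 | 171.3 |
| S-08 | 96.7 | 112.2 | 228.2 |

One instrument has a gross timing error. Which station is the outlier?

S-06

Solve using three stations at a time. Using S-05, S-07, S-08 (subtract circle equations pairwise → linear system) gives (x, y) ≈ (21.3, -103.2).
Distances from that point to each station vs reported:
  S-05: calculated 137.4 vs reported 137.4 → residual 0.0 km
  S-06: calculated 180.2 vs reported 203.9 → residual 23.7 km
  S-07: calculated 171.3 vs reported 171.3 → residual 0.0 km
  S-08: calculated 228.2 vs reported 228.2 → residual 0.0 km
S-05, S-07, S-08 are mutually consistent (residuals ≈ 0); S-06 is off by 23.7 km.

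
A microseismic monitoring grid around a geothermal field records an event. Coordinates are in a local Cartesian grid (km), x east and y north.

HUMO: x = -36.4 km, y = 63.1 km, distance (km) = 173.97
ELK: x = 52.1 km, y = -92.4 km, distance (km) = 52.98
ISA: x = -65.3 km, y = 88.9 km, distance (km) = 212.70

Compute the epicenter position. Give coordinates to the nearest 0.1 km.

(90.5, -55.9)

Circle about each station: (x + 36.4)² + (y − 63.1)² = 173.97²; (x − 52.1)² + (y + 92.4)² = 52.98²; (x + 65.3)² + (y − 88.9)² = 212.70².
Subtracting the HUMO equation from the ELK and ISA equations removes the quadratic terms:
177.0 x − 311.0 y = 33404.28
-57.8 x + 51.6 y = -8115.00
Solving the 2×2 system: x ≈ 90.5, y ≈ -55.9 km.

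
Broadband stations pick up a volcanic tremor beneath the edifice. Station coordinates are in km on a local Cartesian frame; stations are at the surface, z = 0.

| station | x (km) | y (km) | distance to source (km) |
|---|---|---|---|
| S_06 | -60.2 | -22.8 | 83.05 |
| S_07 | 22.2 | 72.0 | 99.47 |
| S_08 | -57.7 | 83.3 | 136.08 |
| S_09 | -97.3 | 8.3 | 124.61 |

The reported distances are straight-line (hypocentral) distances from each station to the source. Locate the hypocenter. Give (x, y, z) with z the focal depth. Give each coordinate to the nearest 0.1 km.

x ≈ 21.5 km, y ≈ -26.4 km, depth ≈ 14.5 km

Each station gives a sphere (x−x_i)² + (y−y_i)² + z² = d_i² (stations at z=0).
Subtracting the S_06 sphere from S_07 and S_08: z² cancels, leaving linear equations in x and y:
164.8 x + 189.6 y = -1464.02
5.0 x + 212.2 y = -5496.16
Solving: x ≈ 21.498, y ≈ -26.407 km (keep extra digits for the depth step; rounded: 21.5, -26.4).
Then from the S_06 sphere: z² = 83.05² − (x + 60.2)² − (y + 22.8)² with x = 21.498, y = -26.407, so z ≈ 14.482 ≈ 14.5 km.
Check against S_09 (with the unrounded solution): distance 124.61 ≈ 124.61 km. ✓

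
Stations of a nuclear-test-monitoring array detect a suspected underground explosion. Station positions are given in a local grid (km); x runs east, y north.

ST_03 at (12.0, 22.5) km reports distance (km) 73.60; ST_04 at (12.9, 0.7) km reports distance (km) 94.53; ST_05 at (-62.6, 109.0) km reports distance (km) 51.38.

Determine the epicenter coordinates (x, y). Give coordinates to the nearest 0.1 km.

Circle about each station: (x − 12.0)² + (y − 22.5)² = 73.60²; (x − 12.9)² + (y − 0.7)² = 94.53²; (x + 62.6)² + (y − 109.0)² = 51.38².
Subtracting pairs of circle equations eliminates x²+y² and gives linear equations (the radical axes):
1.8 x − 43.6 y = -4002.31
-149.2 x + 173.0 y = 17926.57
Solving the 2×2 system: x ≈ -14.4, y ≈ 91.2 km.
Check against ST_03 (with the unrounded x, y): √((x − 12.0)²+(y − 22.5)²) = 73.60 ≈ 73.60 km. ✓

(-14.4, 91.2)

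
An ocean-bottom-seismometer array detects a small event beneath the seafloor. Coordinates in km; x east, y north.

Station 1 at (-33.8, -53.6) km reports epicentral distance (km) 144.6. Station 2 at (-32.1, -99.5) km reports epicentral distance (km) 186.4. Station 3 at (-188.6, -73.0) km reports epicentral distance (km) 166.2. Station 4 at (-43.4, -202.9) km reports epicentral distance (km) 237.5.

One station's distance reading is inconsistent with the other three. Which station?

Station 4

Solve using three stations at a time. Using Station 1, Station 2, Station 3 (subtract circle equations pairwise → linear system) gives (x, y) ≈ (-106.4, 71.4).
Distances from that point to each station vs reported:
  Station 1: calculated 144.6 vs reported 144.6 → residual 0.0 km
  Station 2: calculated 186.4 vs reported 186.4 → residual 0.0 km
  Station 3: calculated 166.2 vs reported 166.2 → residual 0.0 km
  Station 4: calculated 281.5 vs reported 237.5 → residual 44.0 km
Station 1, Station 2, Station 3 are mutually consistent (residuals ≈ 0); Station 4 is off by 44.0 km.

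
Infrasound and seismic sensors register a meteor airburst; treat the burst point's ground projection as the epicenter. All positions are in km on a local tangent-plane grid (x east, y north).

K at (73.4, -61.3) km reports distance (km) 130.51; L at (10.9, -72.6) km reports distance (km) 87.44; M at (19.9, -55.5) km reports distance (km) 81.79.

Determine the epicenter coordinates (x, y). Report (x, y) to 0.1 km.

Circle about each station: (x − 73.4)² + (y + 61.3)² = 130.51²; (x − 10.9)² + (y + 72.6)² = 87.44²; (x − 19.9)² + (y + 55.5)² = 81.79².
Subtracting the K equation from the L and M equations removes the quadratic terms:
-125.0 x − 22.6 y = 5631.43
-107.0 x + 11.6 y = 4674.27
Solving the 2×2 system: x ≈ -44.2, y ≈ -4.7 km.

-44.2 km east, -4.7 km north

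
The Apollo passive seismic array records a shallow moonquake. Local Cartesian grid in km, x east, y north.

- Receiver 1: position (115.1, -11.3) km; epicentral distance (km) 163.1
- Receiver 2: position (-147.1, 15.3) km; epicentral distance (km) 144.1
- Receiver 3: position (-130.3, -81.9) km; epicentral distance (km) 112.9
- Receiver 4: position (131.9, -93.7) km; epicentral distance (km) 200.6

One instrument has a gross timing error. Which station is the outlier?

Receiver 2

Solve using three stations at a time. Using Receiver 1, Receiver 3, Receiver 4 (subtract circle equations pairwise → linear system) gives (x, y) ≈ (-47.9, -4.7).
Distances from that point to each station vs reported:
  Receiver 1: calculated 163.1 vs reported 163.1 → residual 0.0 km
  Receiver 2: calculated 101.2 vs reported 144.1 → residual 42.9 km
  Receiver 3: calculated 112.9 vs reported 112.9 → residual 0.0 km
  Receiver 4: calculated 200.6 vs reported 200.6 → residual 0.0 km
Receiver 1, Receiver 3, Receiver 4 are mutually consistent (residuals ≈ 0); Receiver 2 is off by 42.9 km.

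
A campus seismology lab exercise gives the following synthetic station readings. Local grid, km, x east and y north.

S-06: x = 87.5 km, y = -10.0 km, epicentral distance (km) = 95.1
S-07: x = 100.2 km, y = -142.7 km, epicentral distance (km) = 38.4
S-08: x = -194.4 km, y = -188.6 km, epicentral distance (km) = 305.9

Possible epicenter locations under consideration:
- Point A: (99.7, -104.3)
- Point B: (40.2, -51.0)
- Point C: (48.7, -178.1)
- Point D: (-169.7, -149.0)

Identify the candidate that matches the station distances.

Point A

For each candidate, compare |candidate − station| to the reported distance:
Point A: residuals S-06 0.0, S-07 0.0, S-08 0.0 → max 0.0 km
Point B: residuals S-06 32.5, S-07 71.2, S-08 33.9 → max 71.2 km
Point C: residuals S-06 77.4, S-07 24.1, S-08 62.6 → max 77.4 km
Point D: residuals S-06 197.3, S-07 231.6, S-08 259.2 → max 259.2 km
Only Point A has all residuals ≈ 0.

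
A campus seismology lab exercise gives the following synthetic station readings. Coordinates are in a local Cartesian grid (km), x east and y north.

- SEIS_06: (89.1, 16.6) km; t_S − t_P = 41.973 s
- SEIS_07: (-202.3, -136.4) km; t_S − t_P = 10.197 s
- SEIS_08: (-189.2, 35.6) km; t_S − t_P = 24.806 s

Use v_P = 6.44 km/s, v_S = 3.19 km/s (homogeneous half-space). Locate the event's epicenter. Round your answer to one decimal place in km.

-141.9 km east, -113.9 km north

Distance from S−P lag: d = Δt · v_P v_S / (v_P − v_S) = Δt · (6.44·3.19)/(6.44−3.19) ≈ 6.3211·Δt.
So d_SEIS_06 = 265.32, d_SEIS_07 = 64.46, d_SEIS_08 = 156.80 km.
Circle about each station: (x − 89.1)² + (y − 16.6)² = 265.32²; (x + 202.3)² + (y + 136.4)² = 64.46²; (x + 189.2)² + (y − 35.6)² = 156.80².
Subtracting the SEIS_06 equation from the SEIS_07 and SEIS_08 equations removes the quadratic terms:
-582.8 x − 306.0 y = 117555.49
-556.6 x + 38.0 y = 74658.09
Solving the 2×2 system: x ≈ -141.9, y ≈ -113.9 km.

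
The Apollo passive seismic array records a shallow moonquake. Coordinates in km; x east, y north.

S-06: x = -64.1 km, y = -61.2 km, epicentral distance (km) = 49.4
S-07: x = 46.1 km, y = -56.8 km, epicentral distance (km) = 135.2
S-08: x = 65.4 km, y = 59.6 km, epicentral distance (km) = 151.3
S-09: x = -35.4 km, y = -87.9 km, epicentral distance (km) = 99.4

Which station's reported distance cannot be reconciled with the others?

S-06

Solve using three stations at a time. Using S-07, S-08, S-09 (subtract circle equations pairwise → linear system) gives (x, y) ≈ (-75.0, 3.3).
Distances from that point to each station vs reported:
  S-06: calculated 65.4 vs reported 49.4 → residual 16.0 km
  S-07: calculated 135.2 vs reported 135.2 → residual 0.0 km
  S-08: calculated 151.3 vs reported 151.3 → residual 0.0 km
  S-09: calculated 99.4 vs reported 99.4 → residual 0.0 km
S-07, S-08, S-09 are mutually consistent (residuals ≈ 0); S-06 is off by 16.0 km.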